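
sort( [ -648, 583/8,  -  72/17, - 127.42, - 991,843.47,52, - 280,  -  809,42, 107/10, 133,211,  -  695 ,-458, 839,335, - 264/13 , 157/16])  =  [ - 991,- 809, - 695, - 648, - 458, - 280,-127.42, - 264/13,  -  72/17, 157/16,  107/10, 42, 52, 583/8, 133, 211,335 , 839, 843.47]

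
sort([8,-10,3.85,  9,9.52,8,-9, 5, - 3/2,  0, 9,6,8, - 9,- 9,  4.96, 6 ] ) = [ - 10,- 9 ,-9, - 9, - 3/2,  0,3.85,4.96,  5,6, 6,  8, 8,8,9,9, 9.52 ]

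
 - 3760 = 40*(- 94) 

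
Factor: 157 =157^1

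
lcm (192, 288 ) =576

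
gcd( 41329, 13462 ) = 1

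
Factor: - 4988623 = - 443^1 * 11261^1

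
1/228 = 1/228= 0.00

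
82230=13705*6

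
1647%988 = 659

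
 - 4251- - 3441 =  - 810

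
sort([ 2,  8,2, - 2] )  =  [ - 2,2,2  ,  8]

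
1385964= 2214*626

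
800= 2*400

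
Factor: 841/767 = 13^( - 1) * 29^2*59^( - 1 )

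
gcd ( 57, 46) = 1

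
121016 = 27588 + 93428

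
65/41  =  65/41  =  1.59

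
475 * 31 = 14725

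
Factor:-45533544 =  -  2^3*3^1*7^2 * 31^1*1249^1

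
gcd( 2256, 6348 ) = 12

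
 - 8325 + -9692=-18017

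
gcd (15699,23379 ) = 3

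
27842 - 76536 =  - 48694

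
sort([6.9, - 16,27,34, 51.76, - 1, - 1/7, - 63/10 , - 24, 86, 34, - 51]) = [ - 51, - 24, - 16, - 63/10, - 1,- 1/7,6.9,27, 34,34,51.76 , 86] 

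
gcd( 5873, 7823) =1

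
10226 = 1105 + 9121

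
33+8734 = 8767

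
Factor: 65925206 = 2^1*32962603^1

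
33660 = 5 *6732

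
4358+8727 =13085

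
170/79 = 2 + 12/79 =2.15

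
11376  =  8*1422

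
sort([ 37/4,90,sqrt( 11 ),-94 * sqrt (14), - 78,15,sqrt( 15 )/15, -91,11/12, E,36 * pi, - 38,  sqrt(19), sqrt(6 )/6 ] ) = [ - 94*sqrt( 14), - 91, - 78,- 38, sqrt( 15 ) /15,sqrt( 6 )/6,11/12,E , sqrt(11 ), sqrt(19), 37/4,15,90,36*pi]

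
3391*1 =3391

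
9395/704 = 9395/704  =  13.35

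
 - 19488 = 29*(-672)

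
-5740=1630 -7370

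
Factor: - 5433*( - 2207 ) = 3^1*1811^1*2207^1 = 11990631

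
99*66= 6534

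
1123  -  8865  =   - 7742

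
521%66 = 59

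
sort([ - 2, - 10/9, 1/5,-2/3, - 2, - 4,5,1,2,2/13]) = [ - 4, - 2 , - 2 , - 10/9, - 2/3,2/13,1/5, 1,2, 5]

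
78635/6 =13105+5/6 = 13105.83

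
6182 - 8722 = - 2540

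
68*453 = 30804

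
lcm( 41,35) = 1435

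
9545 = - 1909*( - 5) 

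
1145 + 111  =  1256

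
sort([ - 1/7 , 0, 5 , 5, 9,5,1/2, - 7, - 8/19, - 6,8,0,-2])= [-7, - 6, - 2,- 8/19, - 1/7,0,0,  1/2, 5, 5,5, 8,9] 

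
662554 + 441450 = 1104004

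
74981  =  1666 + 73315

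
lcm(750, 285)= 14250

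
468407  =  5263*89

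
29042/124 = 234+ 13/62 = 234.21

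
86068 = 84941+1127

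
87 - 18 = 69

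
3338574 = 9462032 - 6123458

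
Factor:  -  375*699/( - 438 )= 2^ (- 1 ) * 3^1*5^3*73^( - 1)*233^1 = 87375/146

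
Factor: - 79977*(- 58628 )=2^2*3^1 * 53^1*503^1*14657^1 = 4688891556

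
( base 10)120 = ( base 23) 55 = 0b1111000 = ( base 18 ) 6C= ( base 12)a0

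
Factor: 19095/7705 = 57/23 = 3^1*19^1*23^(-1 ) 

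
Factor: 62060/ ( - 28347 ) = -2^2*3^(-1)*5^1*11^( - 1) *29^1*107^1 * 859^(  -  1)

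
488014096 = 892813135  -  404799039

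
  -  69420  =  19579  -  88999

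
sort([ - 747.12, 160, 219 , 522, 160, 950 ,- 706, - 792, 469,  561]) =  [-792, - 747.12,-706,  160, 160 , 219,469, 522, 561, 950]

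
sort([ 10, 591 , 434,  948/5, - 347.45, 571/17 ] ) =[ -347.45, 10,571/17, 948/5, 434, 591]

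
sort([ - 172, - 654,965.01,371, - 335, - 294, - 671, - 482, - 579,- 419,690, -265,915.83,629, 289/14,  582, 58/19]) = [- 671, - 654, - 579,-482, - 419,-335,- 294, - 265, -172,58/19, 289/14,371,582, 629,690,915.83,  965.01] 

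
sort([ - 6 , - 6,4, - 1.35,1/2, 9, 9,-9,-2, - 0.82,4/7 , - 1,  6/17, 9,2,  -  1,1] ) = [ - 9,  -  6,  -  6, - 2,- 1.35,  -  1,  -  1,  -  0.82, 6/17, 1/2,4/7,1, 2,4 , 9,9,9] 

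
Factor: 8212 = 2^2*2053^1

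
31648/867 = 31648/867 = 36.50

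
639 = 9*71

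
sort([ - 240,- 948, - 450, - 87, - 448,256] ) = [ - 948,- 450,  -  448 , - 240 , - 87,256] 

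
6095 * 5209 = 31748855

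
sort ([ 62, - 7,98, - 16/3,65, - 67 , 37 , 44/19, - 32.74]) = [ - 67 , - 32.74, - 7, - 16/3,44/19,37, 62, 65,98]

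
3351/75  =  1117/25 = 44.68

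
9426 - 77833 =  - 68407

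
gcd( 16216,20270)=4054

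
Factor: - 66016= -2^5* 2063^1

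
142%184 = 142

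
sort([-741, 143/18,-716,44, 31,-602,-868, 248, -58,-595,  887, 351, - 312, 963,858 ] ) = [ - 868, - 741,-716,-602, - 595,-312,-58,143/18, 31 , 44, 248, 351, 858,887, 963] 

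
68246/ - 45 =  - 1517  +  19/45 = - 1516.58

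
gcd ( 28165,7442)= 1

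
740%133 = 75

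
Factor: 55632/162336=61/178 = 2^ ( - 1 )*61^1*89^( - 1 )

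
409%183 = 43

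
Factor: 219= 3^1*73^1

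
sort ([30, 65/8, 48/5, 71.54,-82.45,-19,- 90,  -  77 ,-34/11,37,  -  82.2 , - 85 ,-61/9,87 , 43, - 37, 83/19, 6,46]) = [-90, - 85, - 82.45, - 82.2, - 77, - 37 , -19,  -  61/9,-34/11, 83/19 , 6 , 65/8, 48/5, 30, 37, 43,46, 71.54,  87] 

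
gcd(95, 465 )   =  5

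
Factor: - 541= -541^1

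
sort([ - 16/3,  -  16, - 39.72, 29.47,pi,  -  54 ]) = [-54,-39.72, -16, - 16/3, pi, 29.47] 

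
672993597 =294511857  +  378481740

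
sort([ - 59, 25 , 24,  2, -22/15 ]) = [ - 59,  -  22/15, 2,24, 25]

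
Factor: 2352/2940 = 2^2*5^( - 1) = 4/5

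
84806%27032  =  3710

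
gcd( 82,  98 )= 2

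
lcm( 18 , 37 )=666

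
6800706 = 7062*963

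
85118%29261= 26596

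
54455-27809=26646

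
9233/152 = 9233/152= 60.74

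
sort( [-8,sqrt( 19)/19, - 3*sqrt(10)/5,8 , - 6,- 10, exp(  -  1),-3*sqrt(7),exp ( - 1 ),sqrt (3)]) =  [ - 10, - 8, - 3*sqrt( 7), - 6,-3*sqrt(10 )/5, sqrt ( 19 )/19,exp( - 1),exp(-1), sqrt ( 3 ), 8]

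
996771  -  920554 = 76217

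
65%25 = 15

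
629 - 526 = 103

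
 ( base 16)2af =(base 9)843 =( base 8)1257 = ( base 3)221110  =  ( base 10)687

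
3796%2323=1473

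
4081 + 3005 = 7086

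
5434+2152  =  7586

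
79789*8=638312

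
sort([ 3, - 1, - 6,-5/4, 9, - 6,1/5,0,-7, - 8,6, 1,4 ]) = [ - 8, - 7  , - 6, - 6, - 5/4, - 1, 0,1/5, 1,  3 , 4,6,9] 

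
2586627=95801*27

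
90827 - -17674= 108501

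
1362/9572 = 681/4786 = 0.14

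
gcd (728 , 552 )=8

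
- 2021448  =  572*(-3534)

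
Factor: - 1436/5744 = - 2^( - 2) = - 1/4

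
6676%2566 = 1544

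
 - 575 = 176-751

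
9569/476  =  1367/68 = 20.10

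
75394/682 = 3427/31= 110.55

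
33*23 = 759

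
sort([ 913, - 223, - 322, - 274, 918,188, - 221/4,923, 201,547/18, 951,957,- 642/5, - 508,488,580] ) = [ - 508,-322,-274,  -  223 , - 642/5, - 221/4,547/18,188,201,488, 580, 913,918,923,951,957 ] 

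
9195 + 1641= 10836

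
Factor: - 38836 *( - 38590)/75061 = 214097320/10723 = 2^3*5^1 * 17^1*19^1*73^1*227^1*10723^( - 1)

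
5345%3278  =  2067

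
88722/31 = 2862 = 2862.00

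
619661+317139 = 936800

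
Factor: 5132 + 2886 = 2^1*19^1*211^1 = 8018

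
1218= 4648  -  3430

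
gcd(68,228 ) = 4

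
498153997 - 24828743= 473325254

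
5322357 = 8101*657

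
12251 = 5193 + 7058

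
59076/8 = 7384+1/2= 7384.50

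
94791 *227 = 21517557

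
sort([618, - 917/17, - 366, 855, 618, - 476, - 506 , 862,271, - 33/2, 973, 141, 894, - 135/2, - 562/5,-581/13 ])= [  -  506, - 476,-366, - 562/5, - 135/2 , -917/17, - 581/13,- 33/2, 141, 271, 618,  618 , 855,  862, 894, 973 ] 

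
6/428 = 3/214 = 0.01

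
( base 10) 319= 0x13f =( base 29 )b0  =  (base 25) cj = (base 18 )hd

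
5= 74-69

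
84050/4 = 21012 + 1/2 = 21012.50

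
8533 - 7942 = 591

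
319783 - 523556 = - 203773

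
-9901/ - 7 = 1414 + 3/7 = 1414.43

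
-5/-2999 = 5/2999 = 0.00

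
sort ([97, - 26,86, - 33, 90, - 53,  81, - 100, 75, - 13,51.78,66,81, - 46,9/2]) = [ - 100, - 53, - 46, - 33,  -  26, - 13, 9/2,51.78,66 , 75,81,81,86,90,97] 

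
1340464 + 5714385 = 7054849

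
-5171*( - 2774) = 14344354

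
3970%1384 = 1202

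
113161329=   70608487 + 42552842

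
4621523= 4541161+80362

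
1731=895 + 836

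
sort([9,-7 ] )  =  [ - 7, 9 ]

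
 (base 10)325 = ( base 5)2300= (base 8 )505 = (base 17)122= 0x145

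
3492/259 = 13 + 125/259 = 13.48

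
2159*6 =12954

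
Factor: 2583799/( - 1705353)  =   - 3^( - 1 ) * 13^(  -  1)*73^( - 1)*599^(- 1 )*1087^1*2377^1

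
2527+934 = 3461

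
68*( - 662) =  - 45016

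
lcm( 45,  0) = 0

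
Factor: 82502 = 2^1*7^1 *71^1*83^1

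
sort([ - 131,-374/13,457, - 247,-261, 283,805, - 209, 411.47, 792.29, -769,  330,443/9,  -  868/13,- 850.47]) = [-850.47, - 769,-261, - 247,-209,-131, - 868/13,  -  374/13,443/9  ,  283, 330,411.47, 457,792.29, 805 ] 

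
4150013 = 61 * 68033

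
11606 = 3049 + 8557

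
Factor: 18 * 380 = 6840 = 2^3*3^2 * 5^1*19^1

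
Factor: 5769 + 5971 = 2^2*5^1 * 587^1 = 11740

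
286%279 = 7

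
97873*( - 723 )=-70762179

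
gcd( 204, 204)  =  204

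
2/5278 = 1/2639 = 0.00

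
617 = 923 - 306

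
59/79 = 59/79= 0.75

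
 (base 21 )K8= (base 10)428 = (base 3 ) 120212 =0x1AC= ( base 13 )26c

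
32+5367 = 5399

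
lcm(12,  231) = 924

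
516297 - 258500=257797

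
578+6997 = 7575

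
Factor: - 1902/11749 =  - 2^1*3^1*31^( -1) * 317^1 * 379^(- 1) 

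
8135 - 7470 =665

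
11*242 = 2662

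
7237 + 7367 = 14604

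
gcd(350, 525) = 175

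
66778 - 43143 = 23635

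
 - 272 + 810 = 538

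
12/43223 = 12/43223= 0.00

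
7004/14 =500 + 2/7 = 500.29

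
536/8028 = 134/2007 = 0.07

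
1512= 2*756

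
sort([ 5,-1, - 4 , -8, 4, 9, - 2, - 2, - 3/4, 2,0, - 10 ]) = [  -  10, - 8,-4, - 2, - 2,-1, - 3/4, 0, 2,4,5, 9]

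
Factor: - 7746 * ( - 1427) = 2^1 * 3^1*1291^1*1427^1 = 11053542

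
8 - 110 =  - 102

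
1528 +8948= 10476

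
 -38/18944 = - 19/9472 = - 0.00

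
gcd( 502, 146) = 2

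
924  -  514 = 410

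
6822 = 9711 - 2889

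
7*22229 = 155603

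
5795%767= 426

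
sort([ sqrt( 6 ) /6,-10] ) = [ - 10 , sqrt( 6 )/6 ] 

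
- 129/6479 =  - 1 + 6350/6479 = -0.02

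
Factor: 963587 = 43^1 * 22409^1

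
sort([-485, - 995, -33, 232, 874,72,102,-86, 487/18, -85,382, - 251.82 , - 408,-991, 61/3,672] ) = [ -995,-991 ,-485,-408 ,-251.82, - 86,  -  85, - 33,61/3, 487/18 , 72, 102, 232,382 , 672, 874]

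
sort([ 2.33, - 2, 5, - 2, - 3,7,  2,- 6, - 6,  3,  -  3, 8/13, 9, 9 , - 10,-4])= [-10, -6, - 6,  -  4, - 3, - 3, - 2,  -  2,8/13 , 2,2.33,3, 5,7,9, 9]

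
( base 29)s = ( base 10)28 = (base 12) 24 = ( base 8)34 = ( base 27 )11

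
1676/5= 1676/5   =  335.20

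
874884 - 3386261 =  - 2511377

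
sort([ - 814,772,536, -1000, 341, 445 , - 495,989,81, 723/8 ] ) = [-1000, - 814,- 495, 81,723/8, 341,445,  536,772, 989] 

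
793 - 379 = 414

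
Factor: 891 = 3^4*11^1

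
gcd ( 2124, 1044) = 36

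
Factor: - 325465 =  - 5^1*7^1*17^1 * 547^1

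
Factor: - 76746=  - 2^1 * 3^1 * 12791^1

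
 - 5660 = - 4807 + -853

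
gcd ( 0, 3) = 3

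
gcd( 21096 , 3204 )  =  36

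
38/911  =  38/911 = 0.04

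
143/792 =13/72 = 0.18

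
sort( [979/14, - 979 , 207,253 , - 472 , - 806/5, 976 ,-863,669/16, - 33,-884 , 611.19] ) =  [ - 979, - 884, - 863 , -472, - 806/5,- 33, 669/16 , 979/14,  207, 253, 611.19,976 ] 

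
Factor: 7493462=2^1*37^1 * 131^1 * 773^1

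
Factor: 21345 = 3^1*5^1*1423^1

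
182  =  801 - 619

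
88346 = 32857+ 55489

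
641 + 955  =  1596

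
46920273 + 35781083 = 82701356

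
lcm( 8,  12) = 24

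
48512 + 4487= 52999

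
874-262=612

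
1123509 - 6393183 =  - 5269674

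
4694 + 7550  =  12244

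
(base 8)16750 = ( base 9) 11446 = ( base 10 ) 7656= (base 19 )123I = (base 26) b8c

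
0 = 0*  66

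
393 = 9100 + - 8707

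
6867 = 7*981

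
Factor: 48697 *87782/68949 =4274720054/68949 = 2^1*3^( - 2)* 11^1*19^1*47^( - 1)* 163^(- 1 )*233^1*43891^1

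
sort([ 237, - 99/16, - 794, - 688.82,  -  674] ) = [ - 794, - 688.82, - 674,-99/16, 237]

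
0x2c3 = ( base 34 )kr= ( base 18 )235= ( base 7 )2030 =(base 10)707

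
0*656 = 0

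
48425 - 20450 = 27975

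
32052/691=32052/691 = 46.38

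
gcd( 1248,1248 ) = 1248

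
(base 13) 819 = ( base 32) 1AU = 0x55E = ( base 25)24O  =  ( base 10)1374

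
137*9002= 1233274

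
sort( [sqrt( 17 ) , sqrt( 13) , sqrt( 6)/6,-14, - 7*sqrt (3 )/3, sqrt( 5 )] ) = [ - 14,-7 * sqrt(3)/3, sqrt(6) /6, sqrt(5 ), sqrt ( 13), sqrt( 17 ) ]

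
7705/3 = 7705/3= 2568.33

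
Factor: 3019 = 3019^1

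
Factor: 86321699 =17^2*298691^1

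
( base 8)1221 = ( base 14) 34D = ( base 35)IR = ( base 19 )1fb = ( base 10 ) 657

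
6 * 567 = 3402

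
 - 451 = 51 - 502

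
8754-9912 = -1158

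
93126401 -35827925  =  57298476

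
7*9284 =64988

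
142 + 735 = 877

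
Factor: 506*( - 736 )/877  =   - 2^6*11^1*23^2*877^( - 1)  =  - 372416/877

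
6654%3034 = 586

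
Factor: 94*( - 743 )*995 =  - 69492790 = - 2^1*5^1*47^1*199^1*743^1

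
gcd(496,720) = 16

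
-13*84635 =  - 1100255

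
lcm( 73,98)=7154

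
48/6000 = 1/125=0.01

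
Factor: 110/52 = 2^(  -  1) * 5^1*11^1*13^(-1 )  =  55/26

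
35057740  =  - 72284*( - 485 ) 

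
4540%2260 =20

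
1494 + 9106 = 10600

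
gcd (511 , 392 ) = 7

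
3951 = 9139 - 5188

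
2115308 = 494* 4282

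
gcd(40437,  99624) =3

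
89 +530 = 619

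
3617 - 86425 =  - 82808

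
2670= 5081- 2411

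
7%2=1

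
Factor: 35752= 2^3 * 41^1 *109^1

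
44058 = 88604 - 44546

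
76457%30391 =15675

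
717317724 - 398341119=318976605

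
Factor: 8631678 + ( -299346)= 2^2*3^1*694361^1 =8332332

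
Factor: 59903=37^1*1619^1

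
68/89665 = 68/89665  =  0.00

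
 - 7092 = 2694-9786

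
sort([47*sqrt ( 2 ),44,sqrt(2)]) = [sqrt( 2 ), 44 , 47*sqrt( 2)]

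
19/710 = 19/710 = 0.03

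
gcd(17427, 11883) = 3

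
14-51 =  -  37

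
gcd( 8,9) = 1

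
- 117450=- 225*522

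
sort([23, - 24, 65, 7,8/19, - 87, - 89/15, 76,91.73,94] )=[ - 87, - 24 , - 89/15,8/19,7,23 , 65,76,91.73, 94]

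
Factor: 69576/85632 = 2^( - 4) * 13^1 = 13/16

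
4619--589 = 5208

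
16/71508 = 4/17877  =  0.00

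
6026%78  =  20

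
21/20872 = 21/20872 = 0.00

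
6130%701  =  522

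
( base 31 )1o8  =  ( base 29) 212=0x6b1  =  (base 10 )1713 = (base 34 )1gd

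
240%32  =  16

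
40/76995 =8/15399 = 0.00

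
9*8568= 77112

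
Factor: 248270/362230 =61^1  *  89^ ( - 1) = 61/89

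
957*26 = 24882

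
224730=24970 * 9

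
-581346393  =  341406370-922752763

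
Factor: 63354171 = 3^1*21118057^1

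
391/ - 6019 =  - 1 + 5628/6019 = -  0.06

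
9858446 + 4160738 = 14019184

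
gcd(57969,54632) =1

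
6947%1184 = 1027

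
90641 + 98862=189503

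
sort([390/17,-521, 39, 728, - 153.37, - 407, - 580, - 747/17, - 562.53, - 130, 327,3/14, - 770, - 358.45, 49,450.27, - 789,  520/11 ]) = [ - 789,  -  770, - 580, - 562.53, - 521, - 407, - 358.45, - 153.37, - 130,  -  747/17, 3/14, 390/17, 39,520/11,49 , 327, 450.27,728]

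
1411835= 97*14555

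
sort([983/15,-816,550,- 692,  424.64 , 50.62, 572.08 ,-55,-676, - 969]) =[ -969,  -  816,-692,  -  676,-55,50.62, 983/15,424.64,550, 572.08 ] 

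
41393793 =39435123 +1958670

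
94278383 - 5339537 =88938846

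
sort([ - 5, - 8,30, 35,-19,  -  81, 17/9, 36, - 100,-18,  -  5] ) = [  -  100 , -81, - 19, - 18,-8, - 5,  -  5, 17/9, 30,  35,36 ] 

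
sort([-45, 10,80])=[  -  45, 10,80 ]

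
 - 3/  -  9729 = 1/3243 = 0.00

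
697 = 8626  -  7929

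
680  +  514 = 1194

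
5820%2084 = 1652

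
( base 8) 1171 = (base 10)633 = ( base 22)16H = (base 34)IL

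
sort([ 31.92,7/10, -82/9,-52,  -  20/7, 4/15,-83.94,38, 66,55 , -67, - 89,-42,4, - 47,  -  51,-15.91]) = [ - 89,-83.94, - 67,-52, -51 ,- 47, - 42,-15.91 , - 82/9, -20/7 , 4/15, 7/10, 4, 31.92,38, 55, 66] 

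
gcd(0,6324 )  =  6324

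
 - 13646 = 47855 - 61501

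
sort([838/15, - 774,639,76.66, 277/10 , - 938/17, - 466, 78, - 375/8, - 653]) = [- 774, - 653 , - 466,-938/17 , - 375/8, 277/10, 838/15, 76.66 , 78, 639]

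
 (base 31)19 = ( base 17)26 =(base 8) 50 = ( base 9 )44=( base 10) 40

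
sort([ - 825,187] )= [ - 825,187 ] 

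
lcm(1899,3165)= 9495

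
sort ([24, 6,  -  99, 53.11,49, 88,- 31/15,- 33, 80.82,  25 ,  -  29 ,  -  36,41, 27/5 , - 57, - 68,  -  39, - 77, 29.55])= [-99, - 77,-68, - 57,- 39, - 36, - 33 , - 29, - 31/15, 27/5, 6, 24, 25, 29.55, 41, 49,53.11, 80.82,88]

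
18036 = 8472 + 9564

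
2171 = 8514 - 6343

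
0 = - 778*0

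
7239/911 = 7239/911 = 7.95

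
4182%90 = 42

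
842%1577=842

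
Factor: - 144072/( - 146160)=2^(  -  1)*3^1 *5^ ( - 1)*7^( - 1 )*23^1 = 69/70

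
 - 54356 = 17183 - 71539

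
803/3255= 803/3255 = 0.25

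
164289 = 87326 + 76963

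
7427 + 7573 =15000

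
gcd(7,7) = 7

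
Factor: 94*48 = 4512  =  2^5 * 3^1*47^1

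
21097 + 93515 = 114612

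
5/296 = 5/296 = 0.02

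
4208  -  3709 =499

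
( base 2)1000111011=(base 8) 1073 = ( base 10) 571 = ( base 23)11j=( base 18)1dd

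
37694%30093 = 7601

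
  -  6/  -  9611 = 6/9611=0.00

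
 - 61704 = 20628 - 82332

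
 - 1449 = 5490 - 6939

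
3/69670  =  3/69670 = 0.00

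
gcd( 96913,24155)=1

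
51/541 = 51/541 = 0.09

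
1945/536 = 3 + 337/536 =3.63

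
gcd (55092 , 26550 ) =6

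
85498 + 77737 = 163235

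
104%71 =33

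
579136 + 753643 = 1332779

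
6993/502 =6993/502=13.93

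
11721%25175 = 11721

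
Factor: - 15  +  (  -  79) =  - 2^1*47^1=- 94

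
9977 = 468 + 9509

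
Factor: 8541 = 3^2*13^1*73^1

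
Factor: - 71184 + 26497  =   - 44687^1 = - 44687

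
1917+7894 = 9811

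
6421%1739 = 1204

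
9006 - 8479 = 527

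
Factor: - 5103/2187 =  - 7/3 = - 3^ ( - 1)*7^1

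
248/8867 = 248/8867 = 0.03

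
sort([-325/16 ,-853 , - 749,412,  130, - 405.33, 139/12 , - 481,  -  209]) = [ - 853,  -  749,-481,-405.33, - 209,- 325/16, 139/12 , 130, 412 ] 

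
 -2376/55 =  - 216/5 = - 43.20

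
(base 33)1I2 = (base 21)3H5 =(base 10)1685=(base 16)695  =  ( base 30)1q5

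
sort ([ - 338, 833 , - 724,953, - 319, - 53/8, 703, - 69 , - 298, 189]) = [ - 724, - 338, - 319, - 298 , - 69, - 53/8, 189,703, 833,953 ]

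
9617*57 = 548169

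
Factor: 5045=5^1 * 1009^1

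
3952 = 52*76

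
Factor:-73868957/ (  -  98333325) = 3^( -3)*5^( -2 )*2663^1 * 27739^1*145679^( - 1) 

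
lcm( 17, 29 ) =493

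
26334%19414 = 6920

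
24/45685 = 24/45685 = 0.00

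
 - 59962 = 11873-71835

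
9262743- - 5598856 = 14861599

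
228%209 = 19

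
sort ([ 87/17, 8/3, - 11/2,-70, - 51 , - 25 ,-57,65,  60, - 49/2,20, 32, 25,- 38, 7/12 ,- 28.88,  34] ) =[-70,-57, - 51, - 38, - 28.88,  -  25, -49/2, - 11/2 , 7/12, 8/3,87/17, 20, 25, 32,  34, 60,65]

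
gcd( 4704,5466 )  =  6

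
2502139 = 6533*383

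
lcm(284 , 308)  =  21868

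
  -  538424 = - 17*31672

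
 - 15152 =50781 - 65933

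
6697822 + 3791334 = 10489156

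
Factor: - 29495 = -5^1*17^1*347^1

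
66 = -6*( - 11)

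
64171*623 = 39978533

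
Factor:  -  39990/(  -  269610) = 11^( - 1) * 19^( - 1) * 31^1=   31/209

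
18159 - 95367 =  - 77208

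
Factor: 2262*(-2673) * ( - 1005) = 2^1*3^7*5^1*11^1*13^1*29^1*67^1 = 6076557630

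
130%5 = 0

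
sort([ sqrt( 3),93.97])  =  [sqrt(3), 93.97]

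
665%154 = 49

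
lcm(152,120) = 2280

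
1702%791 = 120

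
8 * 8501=68008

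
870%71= 18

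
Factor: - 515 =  - 5^1 * 103^1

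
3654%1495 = 664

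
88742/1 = 88742 = 88742.00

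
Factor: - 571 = -571^1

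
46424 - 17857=28567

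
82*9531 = 781542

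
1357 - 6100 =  - 4743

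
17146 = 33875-16729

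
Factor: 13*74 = 2^1 * 13^1 *37^1 = 962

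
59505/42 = 1416 + 11/14  =  1416.79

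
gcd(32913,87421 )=1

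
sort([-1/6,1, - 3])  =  [-3, - 1/6,1]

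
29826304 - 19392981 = 10433323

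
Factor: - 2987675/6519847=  - 5^2*127^1*167^( - 1)*941^1*39041^(-1) 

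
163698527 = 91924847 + 71773680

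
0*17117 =0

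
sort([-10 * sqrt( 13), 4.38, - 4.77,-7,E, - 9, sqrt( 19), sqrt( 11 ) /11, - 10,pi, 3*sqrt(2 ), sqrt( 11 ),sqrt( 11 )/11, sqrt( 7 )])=[ - 10*sqrt(13), - 10, - 9, - 7, - 4.77,sqrt( 11 )/11,sqrt( 11 )/11,sqrt( 7 ) , E , pi, sqrt(11 ),3*sqrt ( 2 ),  sqrt( 19 ),4.38]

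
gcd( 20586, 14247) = 3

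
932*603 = 561996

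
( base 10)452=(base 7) 1214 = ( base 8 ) 704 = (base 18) 172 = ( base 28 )g4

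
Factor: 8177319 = 3^2*908591^1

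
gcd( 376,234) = 2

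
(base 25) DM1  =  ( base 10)8676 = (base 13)3c45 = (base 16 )21E4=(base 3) 102220100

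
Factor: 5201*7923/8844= 13735841/2948  =  2^( - 2 )*7^1*11^( - 1)*19^1*67^( - 1)*139^1*743^1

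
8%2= 0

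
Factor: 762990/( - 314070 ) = -19^ ( - 2 )*877^1 = - 877/361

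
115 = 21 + 94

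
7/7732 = 7/7732 = 0.00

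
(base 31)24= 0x42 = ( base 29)28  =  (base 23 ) 2k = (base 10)66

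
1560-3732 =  - 2172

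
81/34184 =81/34184 = 0.00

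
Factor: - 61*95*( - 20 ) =115900=2^2*5^2*19^1*61^1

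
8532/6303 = 1+743/2101 = 1.35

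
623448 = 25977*24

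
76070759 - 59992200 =16078559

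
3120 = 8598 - 5478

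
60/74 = 30/37  =  0.81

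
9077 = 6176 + 2901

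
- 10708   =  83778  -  94486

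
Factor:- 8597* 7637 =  - 65655289 = - 7^1*1091^1*8597^1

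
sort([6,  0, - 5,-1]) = [-5, - 1 , 0, 6]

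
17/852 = 17/852 = 0.02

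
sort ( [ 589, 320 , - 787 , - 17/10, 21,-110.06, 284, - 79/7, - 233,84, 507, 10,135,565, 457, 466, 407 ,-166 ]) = [  -  787,-233, - 166, - 110.06, -79/7, - 17/10, 10, 21,84, 135,  284, 320, 407, 457, 466, 507,565 , 589]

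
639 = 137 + 502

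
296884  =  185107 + 111777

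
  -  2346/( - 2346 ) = 1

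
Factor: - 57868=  - 2^2*17^1*23^1 * 37^1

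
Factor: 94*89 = 8366=2^1*47^1 *89^1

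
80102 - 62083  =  18019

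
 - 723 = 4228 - 4951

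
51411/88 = 584 + 19/88 = 584.22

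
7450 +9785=17235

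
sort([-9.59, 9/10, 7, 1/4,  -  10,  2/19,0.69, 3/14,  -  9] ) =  [-10, - 9.59,-9,2/19, 3/14,1/4 , 0.69, 9/10,7 ]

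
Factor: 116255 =5^1*23251^1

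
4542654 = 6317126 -1774472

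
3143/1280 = 3143/1280 = 2.46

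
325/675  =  13/27 = 0.48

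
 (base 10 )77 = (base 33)2b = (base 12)65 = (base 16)4d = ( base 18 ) 45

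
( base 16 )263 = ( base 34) hx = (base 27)MH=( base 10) 611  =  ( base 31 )jm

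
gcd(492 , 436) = 4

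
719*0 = 0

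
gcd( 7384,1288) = 8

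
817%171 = 133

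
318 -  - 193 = 511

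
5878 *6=35268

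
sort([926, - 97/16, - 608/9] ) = [ - 608/9,- 97/16,926]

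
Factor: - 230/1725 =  - 2^1*3^ ( - 1 )*5^(  -  1 ) = -  2/15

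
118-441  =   - 323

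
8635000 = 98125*88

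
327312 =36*9092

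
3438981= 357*9633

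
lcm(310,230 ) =7130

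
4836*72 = 348192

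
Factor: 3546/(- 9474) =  - 591/1579 = -  3^1*197^1*1579^( - 1)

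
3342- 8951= - 5609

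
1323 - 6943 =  - 5620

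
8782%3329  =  2124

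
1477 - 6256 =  - 4779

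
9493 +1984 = 11477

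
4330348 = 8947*484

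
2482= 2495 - 13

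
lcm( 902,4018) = 44198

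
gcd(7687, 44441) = 1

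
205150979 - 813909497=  - 608758518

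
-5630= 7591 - 13221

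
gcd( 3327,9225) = 3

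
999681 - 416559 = 583122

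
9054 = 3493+5561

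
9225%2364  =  2133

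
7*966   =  6762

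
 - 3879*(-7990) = 30993210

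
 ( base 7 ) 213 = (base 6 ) 300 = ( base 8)154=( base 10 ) 108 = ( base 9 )130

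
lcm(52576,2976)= 157728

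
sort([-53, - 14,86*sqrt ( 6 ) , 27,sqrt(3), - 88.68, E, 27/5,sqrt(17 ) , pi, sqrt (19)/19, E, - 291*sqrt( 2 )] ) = [ - 291*sqrt(2), - 88.68, - 53, - 14, sqrt(19 )/19, sqrt( 3), E, E,pi,sqrt( 17), 27/5, 27, 86*sqrt ( 6)]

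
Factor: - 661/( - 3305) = 5^(  -  1 )=1/5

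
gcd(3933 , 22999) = 1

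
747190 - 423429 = 323761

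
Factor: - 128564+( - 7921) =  - 136485= - 3^4*5^1*337^1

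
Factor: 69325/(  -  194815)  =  -295/829 = - 5^1*59^1*829^( - 1)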